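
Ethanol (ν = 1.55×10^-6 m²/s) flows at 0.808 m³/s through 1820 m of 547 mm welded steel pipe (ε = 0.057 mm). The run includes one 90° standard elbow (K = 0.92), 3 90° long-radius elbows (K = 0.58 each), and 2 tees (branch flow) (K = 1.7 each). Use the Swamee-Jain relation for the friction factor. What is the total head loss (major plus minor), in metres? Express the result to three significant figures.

V = 4Q/(πD²) = 3.438 m/s; V²/2g = 0.6026 m
Re = 1.21×10^6, ε/D = 1.04×10^-4 → f = 0.01337 (Swamee-Jain)
Major: h_f = f(L/D)·V²/2g = 0.01337·3327·0.6026 = 26.80 m
Minor: ΣK = 6.06; h_m = ΣK·V²/2g = 3.651 m
Total H_L = 26.80 + 3.651 = 30.45 m

H_L ≈ 30.5 m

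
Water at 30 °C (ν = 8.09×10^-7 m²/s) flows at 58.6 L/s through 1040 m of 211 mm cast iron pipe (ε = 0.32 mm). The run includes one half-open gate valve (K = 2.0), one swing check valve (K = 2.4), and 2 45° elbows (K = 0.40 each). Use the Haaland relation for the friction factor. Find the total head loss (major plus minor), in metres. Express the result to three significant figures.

H_L ≈ 16.5 m

V = 4Q/(πD²) = 1.676 m/s; V²/2g = 0.1431 m
Re = 4.37×10^5, ε/D = 0.00152 → f = 0.02228 (Haaland)
Major: h_f = f(L/D)·V²/2g = 0.02228·4929·0.1431 = 15.72 m
Minor: ΣK = 5.20; h_m = ΣK·V²/2g = 0.7444 m
Total H_L = 15.72 + 0.7444 = 16.46 m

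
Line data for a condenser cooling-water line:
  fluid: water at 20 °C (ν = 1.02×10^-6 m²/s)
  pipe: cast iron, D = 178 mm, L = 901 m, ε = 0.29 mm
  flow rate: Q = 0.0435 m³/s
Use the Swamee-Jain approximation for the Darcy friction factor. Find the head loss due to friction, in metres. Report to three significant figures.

h_f ≈ 18.2 m

V = 4Q/(πD²) = 4·0.0435/(π·0.178²) = 1.748 m/s
Re = VD/ν = 1.748·0.178/1.02×10^-6 = 3.05×10^5 → turbulent
ε/D = 0.29/178 = 0.00163
Swamee-Jain: f = 0.02302
h_f = f(L/D)V²/(2g) = 0.02302·(901/0.178)·1.748²/(2·9.81) = 18.15 m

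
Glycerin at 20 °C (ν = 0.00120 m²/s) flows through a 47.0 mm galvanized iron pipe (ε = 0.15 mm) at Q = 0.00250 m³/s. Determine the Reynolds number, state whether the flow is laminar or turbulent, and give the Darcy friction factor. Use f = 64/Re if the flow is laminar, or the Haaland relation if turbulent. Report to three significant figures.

Re ≈ 56.4; laminar; f = 64/Re ≈ 1.13

V = 4Q/(πD²) = 1.441 m/s
Re = VD/ν = 1.441·0.0470/0.00120 = 56.4
Re < 2300 → laminar → f = 64/Re = 1.134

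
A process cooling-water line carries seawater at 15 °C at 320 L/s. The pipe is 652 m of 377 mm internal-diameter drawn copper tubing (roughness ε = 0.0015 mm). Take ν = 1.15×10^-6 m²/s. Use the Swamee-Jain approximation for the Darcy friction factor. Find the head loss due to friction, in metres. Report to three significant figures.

h_f ≈ 8.57 m

V = 4Q/(πD²) = 4·0.320/(π·0.377²) = 2.867 m/s
Re = VD/ν = 2.867·0.377/1.15×10^-6 = 9.40×10^5 → turbulent
ε/D = 0.0015/377 = 3.98×10^-6
Swamee-Jain: f = 0.01183
h_f = f(L/D)V²/(2g) = 0.01183·(652/0.377)·2.867²/(2·9.81) = 8.566 m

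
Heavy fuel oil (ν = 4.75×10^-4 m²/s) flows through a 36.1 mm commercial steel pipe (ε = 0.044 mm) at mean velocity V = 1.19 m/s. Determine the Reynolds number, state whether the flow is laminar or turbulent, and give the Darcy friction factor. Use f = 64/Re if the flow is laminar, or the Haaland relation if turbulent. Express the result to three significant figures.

Re ≈ 90.4; laminar; f = 64/Re ≈ 0.708

Re = VD/ν = 1.190·0.0361/4.75×10^-4 = 90.4
Re < 2300 → laminar → f = 64/Re = 0.7077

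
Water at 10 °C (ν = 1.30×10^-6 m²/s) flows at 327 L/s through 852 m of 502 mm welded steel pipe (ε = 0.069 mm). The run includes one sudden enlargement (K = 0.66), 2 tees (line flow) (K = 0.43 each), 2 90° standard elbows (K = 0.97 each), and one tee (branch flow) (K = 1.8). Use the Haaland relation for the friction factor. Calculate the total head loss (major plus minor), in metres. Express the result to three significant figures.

V = 4Q/(πD²) = 1.652 m/s; V²/2g = 0.1391 m
Re = 6.38×10^5, ε/D = 1.37×10^-4 → f = 0.01434 (Haaland)
Major: h_f = f(L/D)·V²/2g = 0.01434·1697·0.1391 = 3.385 m
Minor: ΣK = 5.26; h_m = ΣK·V²/2g = 0.7318 m
Total H_L = 3.385 + 0.7318 = 4.117 m

H_L ≈ 4.12 m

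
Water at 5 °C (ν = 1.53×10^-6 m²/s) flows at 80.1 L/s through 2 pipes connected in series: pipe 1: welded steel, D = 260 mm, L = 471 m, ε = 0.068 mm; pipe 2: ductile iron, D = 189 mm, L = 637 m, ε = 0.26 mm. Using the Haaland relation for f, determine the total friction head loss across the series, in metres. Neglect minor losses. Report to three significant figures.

H ≈ 34.2 m

Pipe 1: V = 1.509 m/s, Re = 2.56×10^5, ε/D = 2.62×10^-4, f = 0.01679, h_1 = f(L/D)V²/2g = 3.529 m
Pipe 2: V = 2.855 m/s, Re = 3.53×10^5, ε/D = 0.00138, f = 0.02188, h_2 = f(L/D)V²/2g = 30.64 m
Series → Q common, losses add: H = Σh = 34.17 m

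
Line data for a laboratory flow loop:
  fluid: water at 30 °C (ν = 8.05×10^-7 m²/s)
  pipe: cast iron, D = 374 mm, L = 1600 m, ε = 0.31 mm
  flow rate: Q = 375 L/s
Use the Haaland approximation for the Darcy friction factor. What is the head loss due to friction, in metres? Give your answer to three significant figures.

V = 4Q/(πD²) = 4·0.375/(π·0.374²) = 3.413 m/s
Re = VD/ν = 3.413·0.374/8.05×10^-7 = 1.59×10^6 → turbulent
ε/D = 0.31/374 = 8.29×10^-4
Haaland: f = 0.01900
h_f = f(L/D)V²/(2g) = 0.01900·(1600/0.374)·3.413²/(2·9.81) = 48.27 m

h_f ≈ 48.3 m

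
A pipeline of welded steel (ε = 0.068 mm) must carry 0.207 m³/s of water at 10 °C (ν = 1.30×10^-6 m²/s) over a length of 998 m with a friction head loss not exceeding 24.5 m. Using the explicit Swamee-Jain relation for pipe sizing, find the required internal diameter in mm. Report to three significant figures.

Swamee-Jain (Type III): D = 0.66·[ε^1.25·(LQ²/(gh_f))^4.75 + ν·Q^9.4·(L/(gh_f))^5.2]^0.04
LQ²/(gh_f) = 0.1779; L/(gh_f) = 4.152
Term 1 = ε^1.25·(…)^4.75 = 1.70×10^-9; Term 2 = ν·Q^9.4·(…)^5.2 = 7.93×10^-10
D = 0.66·(1.70×10^-9 + 7.93×10^-10)^0.04 = 0.2988 m = 299 mm
Check: V = 2.95 m/s, Re = 6.79×10^5, f = 0.01541, h_f = 22.9 m ≈ 24.5 m ✓

D ≈ 299 mm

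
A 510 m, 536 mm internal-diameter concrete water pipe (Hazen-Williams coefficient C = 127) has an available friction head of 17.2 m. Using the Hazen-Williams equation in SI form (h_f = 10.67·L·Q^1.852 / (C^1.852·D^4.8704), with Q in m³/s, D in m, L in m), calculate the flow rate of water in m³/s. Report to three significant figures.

Q ≈ 1.10 m³/s

Rearranging: Q = [h_f·C^1.852·D^4.8704 / (10.67·L)]^(1/1.852)
Q = [17.2·127^1.852·0.536^4.8704 / (10.67·510)]^0.540 = 1.100 m³/s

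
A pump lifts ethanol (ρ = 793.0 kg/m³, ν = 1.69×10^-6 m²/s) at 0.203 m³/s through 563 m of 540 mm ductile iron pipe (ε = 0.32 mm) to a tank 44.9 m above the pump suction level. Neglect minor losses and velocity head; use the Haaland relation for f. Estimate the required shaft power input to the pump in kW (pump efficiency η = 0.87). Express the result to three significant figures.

P_shaft ≈ 82.9 kW

V = 4Q/(πD²) = 0.8864 m/s; Re = 2.83×10^5; ε/D = 5.93×10^-4; f = 0.01866
h_f = f(L/D)V²/2g = 0.7788 m
Total head H = z + h_f = 44.9 + 0.7788 = 45.68 m
P_hyd = ρgQH = 793.0·9.81·0.203·45.68 = 72.14 kW
P_shaft = P_hyd/η = 72.14/0.87 = 82.92 kW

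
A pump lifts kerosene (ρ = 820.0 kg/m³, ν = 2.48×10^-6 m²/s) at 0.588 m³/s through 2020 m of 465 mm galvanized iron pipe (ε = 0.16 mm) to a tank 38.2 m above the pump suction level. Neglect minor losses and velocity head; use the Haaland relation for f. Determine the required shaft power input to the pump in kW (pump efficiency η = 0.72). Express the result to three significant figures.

P_shaft ≈ 535 kW

V = 4Q/(πD²) = 3.462 m/s; Re = 6.49×10^5; ε/D = 3.44×10^-4; f = 0.01627
h_f = f(L/D)V²/2g = 43.19 m
Total head H = z + h_f = 38.2 + 43.19 = 81.39 m
P_hyd = ρgQH = 820.0·9.81·0.588·81.39 = 385.0 kW
P_shaft = P_hyd/η = 385.0/0.72 = 534.7 kW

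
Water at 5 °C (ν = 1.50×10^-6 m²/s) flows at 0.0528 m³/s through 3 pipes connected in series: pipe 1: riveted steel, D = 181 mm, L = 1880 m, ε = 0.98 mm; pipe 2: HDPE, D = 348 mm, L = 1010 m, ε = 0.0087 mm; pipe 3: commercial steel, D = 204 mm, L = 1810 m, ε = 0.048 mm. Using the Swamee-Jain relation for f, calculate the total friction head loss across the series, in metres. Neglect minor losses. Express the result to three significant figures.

H ≈ 91.6 m

Pipe 1: V = 2.052 m/s, Re = 2.48×10^5, ε/D = 0.00541, f = 0.03163, h_1 = f(L/D)V²/2g = 70.51 m
Pipe 2: V = 0.5551 m/s, Re = 1.29×10^5, ε/D = 2.50×10^-5, f = 0.01713, h_2 = f(L/D)V²/2g = 0.7809 m
Pipe 3: V = 1.615 m/s, Re = 2.20×10^5, ε/D = 2.35×10^-4, f = 0.01717, h_3 = f(L/D)V²/2g = 20.27 m
Series → Q common, losses add: H = Σh = 91.55 m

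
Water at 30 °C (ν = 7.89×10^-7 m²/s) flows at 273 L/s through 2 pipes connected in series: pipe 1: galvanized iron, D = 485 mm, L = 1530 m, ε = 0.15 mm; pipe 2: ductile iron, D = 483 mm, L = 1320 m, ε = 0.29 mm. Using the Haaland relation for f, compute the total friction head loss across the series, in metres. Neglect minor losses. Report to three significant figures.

Pipe 1: V = 1.478 m/s, Re = 9.08×10^5, ε/D = 3.09×10^-4, f = 0.01574, h_1 = f(L/D)V²/2g = 5.528 m
Pipe 2: V = 1.490 m/s, Re = 9.12×10^5, ε/D = 6.00×10^-4, f = 0.01786, h_2 = f(L/D)V²/2g = 5.524 m
Series → Q common, losses add: H = Σh = 11.05 m

H ≈ 11.1 m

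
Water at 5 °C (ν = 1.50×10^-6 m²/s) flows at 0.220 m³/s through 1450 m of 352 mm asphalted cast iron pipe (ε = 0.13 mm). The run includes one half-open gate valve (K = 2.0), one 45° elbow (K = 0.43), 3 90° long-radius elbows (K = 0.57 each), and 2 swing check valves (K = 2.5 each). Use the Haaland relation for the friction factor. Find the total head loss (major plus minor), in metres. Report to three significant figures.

H_L ≈ 20.2 m

V = 4Q/(πD²) = 2.261 m/s; V²/2g = 0.2605 m
Re = 5.31×10^5, ε/D = 3.69×10^-4 → f = 0.01663 (Haaland)
Major: h_f = f(L/D)·V²/2g = 0.01663·4119·0.2605 = 17.85 m
Minor: ΣK = 9.14; h_m = ΣK·V²/2g = 2.381 m
Total H_L = 17.85 + 2.381 = 20.23 m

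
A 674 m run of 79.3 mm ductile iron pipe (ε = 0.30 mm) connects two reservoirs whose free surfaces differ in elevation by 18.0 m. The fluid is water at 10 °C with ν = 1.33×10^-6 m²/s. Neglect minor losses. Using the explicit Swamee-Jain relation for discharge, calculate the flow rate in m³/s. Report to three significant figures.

Q ≈ 0.00586 m³/s

Swamee-Jain (Type II): Q = -0.965·√(gD⁵h_f/L)·ln[ε/(3.7D) + √(3.17ν²L/(gD³h_f))]
√(gD⁵h_f/L) = √(9.81·0.0793⁵·18.0/674) = 9.064×10^-4
ε/(3.7D) = 0.00102; √(3.17ν²L/(gD³h_f)) = 2.07×10^-4
Q = -0.965·9.064×10^-4·ln(0.001230) = 0.005861 m³/s
Check: V = 1.19 m/s, Re = 7.08×10^4, f = 0.02981, h_f = 18.2 m ≈ 18.0 m ✓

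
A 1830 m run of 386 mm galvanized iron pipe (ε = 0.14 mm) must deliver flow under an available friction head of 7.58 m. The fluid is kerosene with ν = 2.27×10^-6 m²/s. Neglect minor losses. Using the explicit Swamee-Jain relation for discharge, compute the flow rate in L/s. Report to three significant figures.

Swamee-Jain (Type II): Q = -0.965·√(gD⁵h_f/L)·ln[ε/(3.7D) + √(3.17ν²L/(gD³h_f))]
√(gD⁵h_f/L) = √(9.81·0.386⁵·7.58/1830) = 0.01866
ε/(3.7D) = 9.80×10^-5; √(3.17ν²L/(gD³h_f)) = 8.36×10^-5
Q = -0.965·0.01866·ln(1.816×10^-4) = 0.1551 m³/s
Check: V = 1.33 m/s, Re = 2.25×10^5, f = 0.01795, h_f = 7.62 m ≈ 7.58 m ✓

Q ≈ 155 L/s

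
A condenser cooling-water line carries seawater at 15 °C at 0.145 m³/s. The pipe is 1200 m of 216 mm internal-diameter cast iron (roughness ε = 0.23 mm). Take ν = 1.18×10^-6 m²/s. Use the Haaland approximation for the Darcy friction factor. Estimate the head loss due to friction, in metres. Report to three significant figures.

h_f ≈ 90.1 m

V = 4Q/(πD²) = 4·0.145/(π·0.216²) = 3.957 m/s
Re = VD/ν = 3.957·0.216/1.18×10^-6 = 7.24×10^5 → turbulent
ε/D = 0.23/216 = 0.00106
Haaland: f = 0.02033
h_f = f(L/D)V²/(2g) = 0.02033·(1200/0.216)·3.957²/(2·9.81) = 90.13 m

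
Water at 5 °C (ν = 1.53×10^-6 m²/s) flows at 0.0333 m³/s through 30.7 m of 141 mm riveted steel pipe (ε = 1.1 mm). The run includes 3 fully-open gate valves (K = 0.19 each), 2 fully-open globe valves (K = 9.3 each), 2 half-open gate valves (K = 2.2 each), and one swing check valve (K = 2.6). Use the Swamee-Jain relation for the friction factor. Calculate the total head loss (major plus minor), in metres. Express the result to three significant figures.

V = 4Q/(πD²) = 2.133 m/s; V²/2g = 0.2318 m
Re = 1.97×10^5, ε/D = 0.00780 → f = 0.03544 (Swamee-Jain)
Major: h_f = f(L/D)·V²/2g = 0.03544·217.7·0.2318 = 1.789 m
Minor: ΣK = 26.2; h_m = ΣK·V²/2g = 6.066 m
Total H_L = 1.789 + 6.066 = 7.855 m

H_L ≈ 7.85 m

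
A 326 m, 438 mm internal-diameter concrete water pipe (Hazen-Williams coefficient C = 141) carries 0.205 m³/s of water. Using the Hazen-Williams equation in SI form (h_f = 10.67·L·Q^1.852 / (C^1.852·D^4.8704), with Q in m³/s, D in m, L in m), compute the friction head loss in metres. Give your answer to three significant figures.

h_f ≈ 1.08 m

h_f = 10.67·326·0.205^1.852 / (141^1.852·0.438^4.8704) = 1.078 m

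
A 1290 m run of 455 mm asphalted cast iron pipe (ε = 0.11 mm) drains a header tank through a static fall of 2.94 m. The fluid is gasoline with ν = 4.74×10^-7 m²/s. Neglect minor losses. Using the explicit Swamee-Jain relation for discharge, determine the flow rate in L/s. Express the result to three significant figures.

Q ≈ 189 L/s

Swamee-Jain (Type II): Q = -0.965·√(gD⁵h_f/L)·ln[ε/(3.7D) + √(3.17ν²L/(gD³h_f))]
√(gD⁵h_f/L) = √(9.81·0.455⁵·2.94/1290) = 0.02088
ε/(3.7D) = 6.53×10^-5; √(3.17ν²L/(gD³h_f)) = 1.84×10^-5
Q = -0.965·0.02088·ln(8.373×10^-5) = 0.1892 m³/s
Check: V = 1.16 m/s, Re = 1.12×10^6, f = 0.01513, h_f = 2.96 m ≈ 2.94 m ✓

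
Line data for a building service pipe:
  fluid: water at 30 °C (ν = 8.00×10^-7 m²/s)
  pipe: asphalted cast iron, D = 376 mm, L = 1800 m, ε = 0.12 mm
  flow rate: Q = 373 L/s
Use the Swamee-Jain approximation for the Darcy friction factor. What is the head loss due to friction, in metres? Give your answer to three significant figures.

V = 4Q/(πD²) = 4·0.373/(π·0.376²) = 3.359 m/s
Re = VD/ν = 3.359·0.376/8.00×10^-7 = 1.58×10^6 → turbulent
ε/D = 0.12/376 = 3.19×10^-4
Swamee-Jain: f = 0.01567
h_f = f(L/D)V²/(2g) = 0.01567·(1800/0.376)·3.359²/(2·9.81) = 43.15 m

h_f ≈ 43.2 m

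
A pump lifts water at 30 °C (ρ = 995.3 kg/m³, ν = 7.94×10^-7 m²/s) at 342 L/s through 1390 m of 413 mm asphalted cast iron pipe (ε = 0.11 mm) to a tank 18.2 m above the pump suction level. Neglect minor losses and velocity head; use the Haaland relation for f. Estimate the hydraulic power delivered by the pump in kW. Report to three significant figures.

P_hyd ≈ 117 kW

V = 4Q/(πD²) = 2.553 m/s; Re = 1.33×10^6; ε/D = 2.66×10^-4; f = 0.01513
h_f = f(L/D)V²/2g = 16.91 m
Total head H = z + h_f = 18.2 + 16.91 = 35.11 m
P_hyd = ρgQH = 995.3·9.81·0.342·35.11 = 117.2 kW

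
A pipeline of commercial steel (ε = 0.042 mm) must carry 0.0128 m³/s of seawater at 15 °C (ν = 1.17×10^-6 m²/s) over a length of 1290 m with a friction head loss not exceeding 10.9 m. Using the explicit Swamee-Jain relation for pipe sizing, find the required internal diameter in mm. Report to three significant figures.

D ≈ 127 mm

Swamee-Jain (Type III): D = 0.66·[ε^1.25·(LQ²/(gh_f))^4.75 + ν·Q^9.4·(L/(gh_f))^5.2]^0.04
LQ²/(gh_f) = 0.001977; L/(gh_f) = 12.06
Term 1 = ε^1.25·(…)^4.75 = 4.84×10^-19; Term 2 = ν·Q^9.4·(…)^5.2 = 7.94×10^-19
D = 0.66·(4.84×10^-19 + 7.94×10^-19)^0.04 = 0.1270 m = 127 mm
Check: V = 1.01 m/s, Re = 1.10×10^5, f = 0.01939, h_f = 10.2 m ≈ 10.9 m ✓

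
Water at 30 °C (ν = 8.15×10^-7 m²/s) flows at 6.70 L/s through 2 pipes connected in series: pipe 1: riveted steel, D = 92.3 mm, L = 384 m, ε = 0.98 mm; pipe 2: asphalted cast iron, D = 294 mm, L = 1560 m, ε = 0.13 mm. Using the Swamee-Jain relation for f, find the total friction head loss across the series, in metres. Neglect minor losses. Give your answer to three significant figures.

Pipe 1: V = 1.001 m/s, Re = 1.13×10^5, ε/D = 0.0106, f = 0.03942, h_1 = f(L/D)V²/2g = 8.381 m
Pipe 2: V = 0.09869 m/s, Re = 3.56×10^4, ε/D = 4.42×10^-4, f = 0.02386, h_2 = f(L/D)V²/2g = 0.06285 m
Series → Q common, losses add: H = Σh = 8.444 m

H ≈ 8.44 m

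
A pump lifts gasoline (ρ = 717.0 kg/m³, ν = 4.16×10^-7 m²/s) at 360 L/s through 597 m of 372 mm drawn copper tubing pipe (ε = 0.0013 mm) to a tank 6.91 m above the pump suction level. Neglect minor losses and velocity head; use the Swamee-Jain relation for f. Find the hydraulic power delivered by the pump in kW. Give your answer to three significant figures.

V = 4Q/(πD²) = 3.312 m/s; Re = 2.96×10^6; ε/D = 3.49×10^-6; f = 0.009919
h_f = f(L/D)V²/2g = 8.902 m
Total head H = z + h_f = 6.91 + 8.902 = 15.81 m
P_hyd = ρgQH = 717.0·9.81·0.360·15.81 = 40.04 kW

P_hyd ≈ 40.0 kW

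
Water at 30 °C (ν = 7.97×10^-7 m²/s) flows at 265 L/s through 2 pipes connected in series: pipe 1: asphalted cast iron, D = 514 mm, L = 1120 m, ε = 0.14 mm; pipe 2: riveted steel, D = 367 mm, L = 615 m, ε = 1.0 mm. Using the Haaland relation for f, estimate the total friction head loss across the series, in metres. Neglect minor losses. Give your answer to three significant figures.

H ≈ 16.5 m

Pipe 1: V = 1.277 m/s, Re = 8.24×10^5, ε/D = 2.72×10^-4, f = 0.01548, h_1 = f(L/D)V²/2g = 2.803 m
Pipe 2: V = 2.505 m/s, Re = 1.15×10^6, ε/D = 0.00272, f = 0.02564, h_2 = f(L/D)V²/2g = 13.74 m
Series → Q common, losses add: H = Σh = 16.54 m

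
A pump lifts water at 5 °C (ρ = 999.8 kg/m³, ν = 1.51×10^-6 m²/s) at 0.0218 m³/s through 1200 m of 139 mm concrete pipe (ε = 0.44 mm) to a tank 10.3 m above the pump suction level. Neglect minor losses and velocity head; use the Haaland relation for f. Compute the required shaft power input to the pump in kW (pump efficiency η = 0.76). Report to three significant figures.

V = 4Q/(πD²) = 1.437 m/s; Re = 1.32×10^5; ε/D = 0.00317; f = 0.02748
h_f = f(L/D)V²/2g = 24.96 m
Total head H = z + h_f = 10.3 + 24.96 = 35.26 m
P_hyd = ρgQH = 999.8·9.81·0.0218·35.26 = 7.539 kW
P_shaft = P_hyd/η = 7.539/0.76 = 9.919 kW

P_shaft ≈ 9.92 kW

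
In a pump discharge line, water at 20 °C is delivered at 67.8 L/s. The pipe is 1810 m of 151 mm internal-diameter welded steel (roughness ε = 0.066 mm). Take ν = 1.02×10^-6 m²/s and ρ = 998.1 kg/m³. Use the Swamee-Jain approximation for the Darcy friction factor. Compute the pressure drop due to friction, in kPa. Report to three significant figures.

Δp ≈ 1480 kPa

V = 4Q/(πD²) = 4·0.0678/(π·0.151²) = 3.786 m/s
Re = VD/ν = 3.786·0.151/1.02×10^-6 = 5.60×10^5 → turbulent
ε/D = 0.066/151 = 4.37×10^-4
Swamee-Jain: f = 0.01727
h_f = f(L/D)V²/(2g) = 0.01727·(1810/0.151)·3.786²/(2·9.81) = 151.2 m
Δp = ρg·h_f = 998.1·9.81·151.2 = 1480 kPa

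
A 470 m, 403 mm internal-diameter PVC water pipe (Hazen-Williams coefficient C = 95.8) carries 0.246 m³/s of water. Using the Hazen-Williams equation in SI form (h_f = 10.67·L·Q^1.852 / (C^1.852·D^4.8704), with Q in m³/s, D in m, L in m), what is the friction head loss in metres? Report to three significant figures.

h_f = 10.67·470·0.246^1.852 / (95.8^1.852·0.403^4.8704) = 6.685 m

h_f ≈ 6.69 m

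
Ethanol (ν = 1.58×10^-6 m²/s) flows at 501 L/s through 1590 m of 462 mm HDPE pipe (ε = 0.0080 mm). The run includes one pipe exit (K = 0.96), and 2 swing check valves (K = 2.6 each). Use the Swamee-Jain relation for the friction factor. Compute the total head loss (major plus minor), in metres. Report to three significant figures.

H_L ≈ 22.0 m

V = 4Q/(πD²) = 2.989 m/s; V²/2g = 0.4552 m
Re = 8.74×10^5, ε/D = 1.73×10^-5 → f = 0.01226 (Swamee-Jain)
Major: h_f = f(L/D)·V²/2g = 0.01226·3442·0.4552 = 19.21 m
Minor: ΣK = 6.16; h_m = ΣK·V²/2g = 2.804 m
Total H_L = 19.21 + 2.804 = 22.01 m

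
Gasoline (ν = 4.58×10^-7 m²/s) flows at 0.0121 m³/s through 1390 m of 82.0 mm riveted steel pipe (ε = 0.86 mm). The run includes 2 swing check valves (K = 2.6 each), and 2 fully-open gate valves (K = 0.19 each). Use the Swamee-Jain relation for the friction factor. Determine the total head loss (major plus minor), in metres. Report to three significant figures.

H_L ≈ 177 m

V = 4Q/(πD²) = 2.291 m/s; V²/2g = 0.2676 m
Re = 4.10×10^5, ε/D = 0.0105 → f = 0.03876 (Swamee-Jain)
Major: h_f = f(L/D)·V²/2g = 0.03876·16951·0.2676 = 175.8 m
Minor: ΣK = 5.58; h_m = ΣK·V²/2g = 1.493 m
Total H_L = 175.8 + 1.493 = 177.3 m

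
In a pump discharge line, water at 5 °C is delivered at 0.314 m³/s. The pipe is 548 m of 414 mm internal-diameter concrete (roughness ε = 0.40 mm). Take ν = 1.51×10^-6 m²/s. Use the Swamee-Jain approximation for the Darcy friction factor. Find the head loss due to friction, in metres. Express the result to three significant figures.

h_f ≈ 7.37 m

V = 4Q/(πD²) = 4·0.314/(π·0.414²) = 2.333 m/s
Re = VD/ν = 2.333·0.414/1.51×10^-6 = 6.40×10^5 → turbulent
ε/D = 0.40/414 = 9.66×10^-4
Swamee-Jain: f = 0.02007
h_f = f(L/D)V²/(2g) = 0.02007·(548/0.414)·2.333²/(2·9.81) = 7.366 m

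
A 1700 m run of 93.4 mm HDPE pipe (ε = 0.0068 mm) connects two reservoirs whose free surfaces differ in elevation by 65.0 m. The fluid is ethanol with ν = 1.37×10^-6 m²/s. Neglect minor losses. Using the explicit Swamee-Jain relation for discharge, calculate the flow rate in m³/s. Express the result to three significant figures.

Swamee-Jain (Type II): Q = -0.965·√(gD⁵h_f/L)·ln[ε/(3.7D) + √(3.17ν²L/(gD³h_f))]
√(gD⁵h_f/L) = √(9.81·0.0934⁵·65.0/1700) = 0.001633
ε/(3.7D) = 1.97×10^-5; √(3.17ν²L/(gD³h_f)) = 1.40×10^-4
Q = -0.965·0.001633·ln(1.592×10^-4) = 0.01378 m³/s
Check: V = 2.01 m/s, Re = 1.37×10^5, f = 0.01726, h_f = 64.8 m ≈ 65.0 m ✓

Q ≈ 0.0138 m³/s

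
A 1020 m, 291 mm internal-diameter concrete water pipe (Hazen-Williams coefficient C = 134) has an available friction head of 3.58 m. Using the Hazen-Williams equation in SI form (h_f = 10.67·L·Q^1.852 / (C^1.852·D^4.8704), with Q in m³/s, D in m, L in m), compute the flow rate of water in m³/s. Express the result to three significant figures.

Q ≈ 0.0687 m³/s

Rearranging: Q = [h_f·C^1.852·D^4.8704 / (10.67·L)]^(1/1.852)
Q = [3.58·134^1.852·0.291^4.8704 / (10.67·1020)]^0.540 = 0.06865 m³/s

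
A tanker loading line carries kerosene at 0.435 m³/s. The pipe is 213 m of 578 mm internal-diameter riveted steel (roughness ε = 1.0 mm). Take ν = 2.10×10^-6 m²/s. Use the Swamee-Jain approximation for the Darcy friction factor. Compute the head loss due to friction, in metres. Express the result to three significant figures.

V = 4Q/(πD²) = 4·0.435/(π·0.578²) = 1.658 m/s
Re = VD/ν = 1.658·0.578/2.10×10^-6 = 4.56×10^5 → turbulent
ε/D = 1.0/578 = 0.00173
Swamee-Jain: f = 0.02311
h_f = f(L/D)V²/(2g) = 0.02311·(213/0.578)·1.658²/(2·9.81) = 1.193 m

h_f ≈ 1.19 m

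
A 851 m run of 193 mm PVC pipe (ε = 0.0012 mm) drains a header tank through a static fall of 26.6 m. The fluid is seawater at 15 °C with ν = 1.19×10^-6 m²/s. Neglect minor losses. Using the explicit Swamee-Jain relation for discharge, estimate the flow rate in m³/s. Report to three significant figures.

Swamee-Jain (Type II): Q = -0.965·√(gD⁵h_f/L)·ln[ε/(3.7D) + √(3.17ν²L/(gD³h_f))]
√(gD⁵h_f/L) = √(9.81·0.193⁵·26.6/851) = 0.009062
ε/(3.7D) = 1.68×10^-6; √(3.17ν²L/(gD³h_f)) = 4.51×10^-5
Q = -0.965·0.009062·ln(4.681×10^-5) = 0.08718 m³/s
Check: V = 2.98 m/s, Re = 4.83×10^5, f = 0.01327, h_f = 26.5 m ≈ 26.6 m ✓

Q ≈ 0.0872 m³/s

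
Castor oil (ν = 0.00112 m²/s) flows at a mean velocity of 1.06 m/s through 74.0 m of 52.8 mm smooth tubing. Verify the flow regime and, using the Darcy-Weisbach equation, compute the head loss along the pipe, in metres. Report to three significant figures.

Re = VD/ν = 1.06·0.05280/0.00112 = 50.0 → laminar (Re < 2300)
f = 64/Re = 1.281
h_f = f(L/D)V²/(2g) = 1.281·(74.0/0.05280)·1.06²/(2·9.81) = 102.8 m

h_f ≈ 103 m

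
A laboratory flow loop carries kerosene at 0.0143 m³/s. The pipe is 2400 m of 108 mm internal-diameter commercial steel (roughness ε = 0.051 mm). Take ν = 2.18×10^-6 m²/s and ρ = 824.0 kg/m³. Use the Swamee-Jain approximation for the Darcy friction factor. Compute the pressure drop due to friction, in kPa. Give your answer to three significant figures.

Δp ≈ 469 kPa

V = 4Q/(πD²) = 4·0.0143/(π·0.108²) = 1.561 m/s
Re = VD/ν = 1.561·0.108/2.18×10^-6 = 7.73×10^4 → turbulent
ε/D = 0.051/108 = 4.72×10^-4
Swamee-Jain: f = 0.02103
h_f = f(L/D)V²/(2g) = 0.02103·(2400/0.108)·1.561²/(2·9.81) = 58.03 m
Δp = ρg·h_f = 824.0·9.81·58.03 = 469.1 kPa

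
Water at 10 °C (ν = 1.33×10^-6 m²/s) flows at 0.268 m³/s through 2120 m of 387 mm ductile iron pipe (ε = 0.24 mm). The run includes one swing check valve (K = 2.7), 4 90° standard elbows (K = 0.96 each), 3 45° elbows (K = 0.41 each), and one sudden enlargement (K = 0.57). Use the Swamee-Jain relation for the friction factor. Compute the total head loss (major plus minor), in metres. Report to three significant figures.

H_L ≈ 28.7 m

V = 4Q/(πD²) = 2.278 m/s; V²/2g = 0.2646 m
Re = 6.63×10^5, ε/D = 6.20×10^-4 → f = 0.01829 (Swamee-Jain)
Major: h_f = f(L/D)·V²/2g = 0.01829·5478·0.2646 = 26.50 m
Minor: ΣK = 8.34; h_m = ΣK·V²/2g = 2.207 m
Total H_L = 26.50 + 2.207 = 28.71 m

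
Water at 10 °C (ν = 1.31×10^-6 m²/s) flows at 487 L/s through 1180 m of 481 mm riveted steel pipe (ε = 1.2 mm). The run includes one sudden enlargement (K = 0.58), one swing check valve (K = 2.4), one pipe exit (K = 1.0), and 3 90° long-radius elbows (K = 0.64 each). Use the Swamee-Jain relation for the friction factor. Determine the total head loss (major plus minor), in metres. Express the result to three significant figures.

V = 4Q/(πD²) = 2.680 m/s; V²/2g = 0.3661 m
Re = 9.84×10^5, ε/D = 0.00249 → f = 0.02509 (Swamee-Jain)
Major: h_f = f(L/D)·V²/2g = 0.02509·2453·0.3661 = 22.54 m
Minor: ΣK = 5.90; h_m = ΣK·V²/2g = 2.160 m
Total H_L = 22.54 + 2.160 = 24.70 m

H_L ≈ 24.7 m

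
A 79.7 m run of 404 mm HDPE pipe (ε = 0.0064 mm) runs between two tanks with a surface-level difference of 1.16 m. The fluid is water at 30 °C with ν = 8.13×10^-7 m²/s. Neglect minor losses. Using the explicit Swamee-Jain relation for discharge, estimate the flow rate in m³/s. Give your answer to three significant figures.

Q ≈ 0.411 m³/s

Swamee-Jain (Type II): Q = -0.965·√(gD⁵h_f/L)·ln[ε/(3.7D) + √(3.17ν²L/(gD³h_f))]
√(gD⁵h_f/L) = √(9.81·0.404⁵·1.16/79.7) = 0.03920
ε/(3.7D) = 4.28×10^-6; √(3.17ν²L/(gD³h_f)) = 1.49×10^-5
Q = -0.965·0.03920·ln(1.920×10^-5) = 0.4108 m³/s
Check: V = 3.20 m/s, Re = 1.59×10^6, f = 0.01125, h_f = 1.16 m ≈ 1.16 m ✓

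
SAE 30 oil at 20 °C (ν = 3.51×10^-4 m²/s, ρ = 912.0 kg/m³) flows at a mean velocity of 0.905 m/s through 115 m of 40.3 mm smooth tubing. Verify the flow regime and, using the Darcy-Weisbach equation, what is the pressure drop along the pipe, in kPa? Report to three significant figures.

Δp ≈ 656 kPa

Re = VD/ν = 0.905·0.04030/3.51×10^-4 = 104 → laminar (Re < 2300)
f = 64/Re = 0.6159
h_f = f(L/D)V²/(2g) = 0.6159·(115/0.04030)·0.905²/(2·9.81) = 73.37 m
Δp = ρg·h_f = 912.0·9.81·73.37 = 656.4 kPa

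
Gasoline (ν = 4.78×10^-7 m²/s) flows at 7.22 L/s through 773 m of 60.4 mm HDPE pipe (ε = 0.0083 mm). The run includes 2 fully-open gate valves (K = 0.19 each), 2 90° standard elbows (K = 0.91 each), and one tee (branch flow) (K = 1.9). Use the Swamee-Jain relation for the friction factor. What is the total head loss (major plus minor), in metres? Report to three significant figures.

H_L ≈ 66.2 m

V = 4Q/(πD²) = 2.520 m/s; V²/2g = 0.3236 m
Re = 3.18×10^5, ε/D = 1.37×10^-4 → f = 0.01566 (Swamee-Jain)
Major: h_f = f(L/D)·V²/2g = 0.01566·12798·0.3236 = 64.88 m
Minor: ΣK = 4.10; h_m = ΣK·V²/2g = 1.327 m
Total H_L = 64.88 + 1.327 = 66.20 m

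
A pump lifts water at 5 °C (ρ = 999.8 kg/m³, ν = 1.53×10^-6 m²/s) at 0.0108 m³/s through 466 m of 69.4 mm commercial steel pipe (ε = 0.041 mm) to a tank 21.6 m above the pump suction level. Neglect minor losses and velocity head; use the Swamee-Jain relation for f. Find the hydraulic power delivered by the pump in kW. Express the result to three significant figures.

P_hyd ≈ 8.26 kW

V = 4Q/(πD²) = 2.855 m/s; Re = 1.30×10^5; ε/D = 5.91×10^-4; f = 0.02020
h_f = f(L/D)V²/2g = 56.36 m
Total head H = z + h_f = 21.6 + 56.36 = 77.96 m
P_hyd = ρgQH = 999.8·9.81·0.0108·77.96 = 8.258 kW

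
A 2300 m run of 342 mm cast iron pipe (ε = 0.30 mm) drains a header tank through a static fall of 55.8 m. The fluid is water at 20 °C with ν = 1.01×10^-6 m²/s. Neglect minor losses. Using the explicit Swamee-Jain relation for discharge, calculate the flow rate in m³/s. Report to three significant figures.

Swamee-Jain (Type II): Q = -0.965·√(gD⁵h_f/L)·ln[ε/(3.7D) + √(3.17ν²L/(gD³h_f))]
√(gD⁵h_f/L) = √(9.81·0.342⁵·55.8/2300) = 0.03337
ε/(3.7D) = 2.37×10^-4; √(3.17ν²L/(gD³h_f)) = 1.84×10^-5
Q = -0.965·0.03337·ln(2.555×10^-4) = 0.2664 m³/s
Check: V = 2.90 m/s, Re = 9.82×10^5, f = 0.01946, h_f = 56.1 m ≈ 55.8 m ✓

Q ≈ 0.266 m³/s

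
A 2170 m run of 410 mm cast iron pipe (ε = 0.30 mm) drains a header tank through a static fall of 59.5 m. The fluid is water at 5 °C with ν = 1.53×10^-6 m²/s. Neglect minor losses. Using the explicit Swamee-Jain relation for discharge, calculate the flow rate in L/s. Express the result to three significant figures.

Q ≈ 454 L/s

Swamee-Jain (Type II): Q = -0.965·√(gD⁵h_f/L)·ln[ε/(3.7D) + √(3.17ν²L/(gD³h_f))]
√(gD⁵h_f/L) = √(9.81·0.410⁵·59.5/2170) = 0.05582
ε/(3.7D) = 1.98×10^-4; √(3.17ν²L/(gD³h_f)) = 2.00×10^-5
Q = -0.965·0.05582·ln(2.178×10^-4) = 0.4542 m³/s
Check: V = 3.44 m/s, Re = 9.22×10^5, f = 0.01873, h_f = 59.8 m ≈ 59.5 m ✓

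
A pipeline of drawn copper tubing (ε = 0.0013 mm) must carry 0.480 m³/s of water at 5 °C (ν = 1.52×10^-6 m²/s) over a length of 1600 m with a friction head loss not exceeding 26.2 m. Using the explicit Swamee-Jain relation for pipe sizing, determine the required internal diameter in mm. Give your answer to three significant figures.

D ≈ 429 mm

Swamee-Jain (Type III): D = 0.66·[ε^1.25·(LQ²/(gh_f))^4.75 + ν·Q^9.4·(L/(gh_f))^5.2]^0.04
LQ²/(gh_f) = 1.434; L/(gh_f) = 6.225
Term 1 = ε^1.25·(…)^4.75 = 2.43×10^-7; Term 2 = ν·Q^9.4·(…)^5.2 = 2.07×10^-5
D = 0.66·(2.43×10^-7 + 2.07×10^-5)^0.04 = 0.4289 m = 429 mm
Check: V = 3.32 m/s, Re = 9.37×10^5, f = 0.01181, h_f = 24.8 m ≈ 26.2 m ✓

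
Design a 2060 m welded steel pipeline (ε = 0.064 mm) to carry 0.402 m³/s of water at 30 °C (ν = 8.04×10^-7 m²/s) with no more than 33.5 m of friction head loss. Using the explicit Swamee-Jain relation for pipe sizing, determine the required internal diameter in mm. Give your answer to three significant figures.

Swamee-Jain (Type III): D = 0.66·[ε^1.25·(LQ²/(gh_f))^4.75 + ν·Q^9.4·(L/(gh_f))^5.2]^0.04
LQ²/(gh_f) = 1.013; L/(gh_f) = 6.268
Term 1 = ε^1.25·(…)^4.75 = 6.09×10^-6; Term 2 = ν·Q^9.4·(…)^5.2 = 2.14×10^-6
D = 0.66·(6.09×10^-6 + 2.14×10^-6)^0.04 = 0.4132 m = 413 mm
Check: V = 3.00 m/s, Re = 1.54×10^6, f = 0.01390, h_f = 31.7 m ≈ 33.5 m ✓

D ≈ 413 mm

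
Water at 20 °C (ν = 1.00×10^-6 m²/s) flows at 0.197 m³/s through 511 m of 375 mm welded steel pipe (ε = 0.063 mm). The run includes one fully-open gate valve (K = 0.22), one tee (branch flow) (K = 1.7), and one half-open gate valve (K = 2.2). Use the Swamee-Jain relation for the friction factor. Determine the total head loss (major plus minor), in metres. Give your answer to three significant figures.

H_L ≈ 3.94 m

V = 4Q/(πD²) = 1.784 m/s; V²/2g = 0.1622 m
Re = 6.69×10^5, ε/D = 1.68×10^-4 → f = 0.01482 (Swamee-Jain)
Major: h_f = f(L/D)·V²/2g = 0.01482·1363·0.1622 = 3.276 m
Minor: ΣK = 4.12; h_m = ΣK·V²/2g = 0.6681 m
Total H_L = 3.276 + 0.6681 = 3.944 m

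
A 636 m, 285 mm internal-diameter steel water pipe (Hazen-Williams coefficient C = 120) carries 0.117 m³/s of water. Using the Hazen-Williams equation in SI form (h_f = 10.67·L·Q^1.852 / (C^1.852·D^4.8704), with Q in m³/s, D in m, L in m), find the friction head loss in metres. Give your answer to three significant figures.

h_f ≈ 8.14 m

h_f = 10.67·636·0.117^1.852 / (120^1.852·0.285^4.8704) = 8.135 m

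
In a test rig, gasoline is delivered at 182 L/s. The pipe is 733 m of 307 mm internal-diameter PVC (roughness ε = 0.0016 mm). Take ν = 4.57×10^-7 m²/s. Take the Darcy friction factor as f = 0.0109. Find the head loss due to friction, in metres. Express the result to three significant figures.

h_f ≈ 8.02 m

V = 4Q/(πD²) = 4·0.182/(π·0.307²) = 2.459 m/s
h_f = f(L/D)V²/(2g) = 0.01090·(733/0.307)·2.459²/(2·9.81) = 8.019 m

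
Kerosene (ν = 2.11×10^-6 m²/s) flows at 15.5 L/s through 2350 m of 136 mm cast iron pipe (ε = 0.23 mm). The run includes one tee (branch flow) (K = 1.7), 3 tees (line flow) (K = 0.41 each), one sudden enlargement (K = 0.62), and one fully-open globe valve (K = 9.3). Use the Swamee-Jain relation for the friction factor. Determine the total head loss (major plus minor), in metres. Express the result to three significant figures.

V = 4Q/(πD²) = 1.067 m/s; V²/2g = 0.05803 m
Re = 6.88×10^4, ε/D = 0.00169 → f = 0.02523 (Swamee-Jain)
Major: h_f = f(L/D)·V²/2g = 0.02523·17279·0.05803 = 25.30 m
Minor: ΣK = 12.9; h_m = ΣK·V²/2g = 0.7456 m
Total H_L = 25.30 + 0.7456 = 26.04 m

H_L ≈ 26.0 m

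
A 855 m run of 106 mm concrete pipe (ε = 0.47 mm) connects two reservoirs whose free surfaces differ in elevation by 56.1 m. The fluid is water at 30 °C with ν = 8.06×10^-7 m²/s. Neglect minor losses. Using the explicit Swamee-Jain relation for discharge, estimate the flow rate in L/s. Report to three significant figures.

Swamee-Jain (Type II): Q = -0.965·√(gD⁵h_f/L)·ln[ε/(3.7D) + √(3.17ν²L/(gD³h_f))]
√(gD⁵h_f/L) = √(9.81·0.106⁵·56.1/855) = 0.002935
ε/(3.7D) = 0.00120; √(3.17ν²L/(gD³h_f)) = 5.18×10^-5
Q = -0.965·0.002935·ln(0.001250) = 0.01893 m³/s
Check: V = 2.15 m/s, Re = 2.82×10^5, f = 0.02980, h_f = 56.4 m ≈ 56.1 m ✓

Q ≈ 18.9 L/s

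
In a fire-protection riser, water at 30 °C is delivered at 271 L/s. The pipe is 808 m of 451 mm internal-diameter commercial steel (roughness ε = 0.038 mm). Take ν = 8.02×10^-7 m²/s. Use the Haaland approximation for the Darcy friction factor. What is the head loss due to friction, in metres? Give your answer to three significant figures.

h_f ≈ 3.45 m

V = 4Q/(πD²) = 4·0.271/(π·0.451²) = 1.696 m/s
Re = VD/ν = 1.696·0.451/8.02×10^-7 = 9.54×10^5 → turbulent
ε/D = 0.038/451 = 8.43×10^-5
Haaland: f = 0.01314
h_f = f(L/D)V²/(2g) = 0.01314·(808/0.451)·1.696²/(2·9.81) = 3.454 m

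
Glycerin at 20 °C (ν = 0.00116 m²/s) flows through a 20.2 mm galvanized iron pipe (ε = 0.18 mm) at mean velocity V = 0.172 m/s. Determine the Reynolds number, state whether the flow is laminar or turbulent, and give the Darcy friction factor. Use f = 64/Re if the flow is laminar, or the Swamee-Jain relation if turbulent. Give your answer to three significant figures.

Re = VD/ν = 0.1720·0.0202/0.00116 = 3.00
Re < 2300 → laminar → f = 64/Re = 21.37

Re ≈ 3.00; laminar; f = 64/Re ≈ 21.4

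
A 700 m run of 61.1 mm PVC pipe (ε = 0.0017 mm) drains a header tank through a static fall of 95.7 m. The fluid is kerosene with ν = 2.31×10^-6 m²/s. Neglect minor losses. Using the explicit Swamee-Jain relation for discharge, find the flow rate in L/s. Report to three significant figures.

Swamee-Jain (Type II): Q = -0.965·√(gD⁵h_f/L)·ln[ε/(3.7D) + √(3.17ν²L/(gD³h_f))]
√(gD⁵h_f/L) = √(9.81·0.0611⁵·95.7/700) = 0.001069
ε/(3.7D) = 7.52×10^-6; √(3.17ν²L/(gD³h_f)) = 2.35×10^-4
Q = -0.965·0.001069·ln(2.427×10^-4) = 0.008584 m³/s
Check: V = 2.93 m/s, Re = 7.74×10^4, f = 0.01900, h_f = 95.1 m ≈ 95.7 m ✓

Q ≈ 8.58 L/s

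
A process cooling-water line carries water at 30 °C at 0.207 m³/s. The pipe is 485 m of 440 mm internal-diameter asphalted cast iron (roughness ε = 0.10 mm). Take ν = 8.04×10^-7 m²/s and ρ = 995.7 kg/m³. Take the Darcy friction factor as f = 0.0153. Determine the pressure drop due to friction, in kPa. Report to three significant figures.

V = 4Q/(πD²) = 4·0.207/(π·0.440²) = 1.361 m/s
h_f = f(L/D)V²/(2g) = 0.01530·(485/0.440)·1.361²/(2·9.81) = 1.593 m
Δp = ρg·h_f = 995.7·9.81·1.593 = 15.56 kPa

Δp ≈ 15.6 kPa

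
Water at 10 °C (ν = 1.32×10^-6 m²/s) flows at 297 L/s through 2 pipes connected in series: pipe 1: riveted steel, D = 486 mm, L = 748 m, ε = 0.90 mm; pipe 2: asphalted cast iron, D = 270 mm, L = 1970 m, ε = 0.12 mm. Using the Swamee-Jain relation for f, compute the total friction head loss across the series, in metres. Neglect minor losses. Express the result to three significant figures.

H ≈ 174 m

Pipe 1: V = 1.601 m/s, Re = 5.89×10^5, ε/D = 0.00185, f = 0.02338, h_1 = f(L/D)V²/2g = 4.702 m
Pipe 2: V = 5.187 m/s, Re = 1.06×10^6, ε/D = 4.44×10^-4, f = 0.01688, h_2 = f(L/D)V²/2g = 168.9 m
Series → Q common, losses add: H = Σh = 173.6 m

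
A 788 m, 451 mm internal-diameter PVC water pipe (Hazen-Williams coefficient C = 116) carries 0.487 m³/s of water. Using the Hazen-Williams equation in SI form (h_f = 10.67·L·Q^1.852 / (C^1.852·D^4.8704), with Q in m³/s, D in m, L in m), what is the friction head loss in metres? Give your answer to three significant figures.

h_f ≈ 16.1 m

h_f = 10.67·788·0.487^1.852 / (116^1.852·0.451^4.8704) = 16.10 m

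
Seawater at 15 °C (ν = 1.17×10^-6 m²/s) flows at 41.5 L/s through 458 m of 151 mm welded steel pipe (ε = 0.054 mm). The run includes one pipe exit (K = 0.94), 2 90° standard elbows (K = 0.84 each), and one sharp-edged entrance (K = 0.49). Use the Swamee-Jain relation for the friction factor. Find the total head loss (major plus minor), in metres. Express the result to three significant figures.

H_L ≈ 15.3 m

V = 4Q/(πD²) = 2.317 m/s; V²/2g = 0.2737 m
Re = 2.99×10^5, ε/D = 3.58×10^-4 → f = 0.01746 (Swamee-Jain)
Major: h_f = f(L/D)·V²/2g = 0.01746·3033·0.2737 = 14.49 m
Minor: ΣK = 3.11; h_m = ΣK·V²/2g = 0.8513 m
Total H_L = 14.49 + 0.8513 = 15.35 m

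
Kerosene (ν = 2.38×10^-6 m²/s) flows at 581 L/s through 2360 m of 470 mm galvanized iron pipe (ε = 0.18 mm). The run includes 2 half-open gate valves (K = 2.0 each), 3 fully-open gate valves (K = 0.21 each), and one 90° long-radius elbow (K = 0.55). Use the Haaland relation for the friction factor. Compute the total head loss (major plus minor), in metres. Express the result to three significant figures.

V = 4Q/(πD²) = 3.349 m/s; V²/2g = 0.5716 m
Re = 6.61×10^5, ε/D = 3.83×10^-4 → f = 0.01656 (Haaland)
Major: h_f = f(L/D)·V²/2g = 0.01656·5021·0.5716 = 47.52 m
Minor: ΣK = 5.18; h_m = ΣK·V²/2g = 2.961 m
Total H_L = 47.52 + 2.961 = 50.49 m

H_L ≈ 50.5 m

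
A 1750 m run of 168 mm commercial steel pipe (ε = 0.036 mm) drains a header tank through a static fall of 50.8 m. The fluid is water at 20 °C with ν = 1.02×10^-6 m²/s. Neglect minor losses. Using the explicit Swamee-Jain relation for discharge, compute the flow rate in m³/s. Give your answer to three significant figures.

Swamee-Jain (Type II): Q = -0.965·√(gD⁵h_f/L)·ln[ε/(3.7D) + √(3.17ν²L/(gD³h_f))]
√(gD⁵h_f/L) = √(9.81·0.168⁵·50.8/1750) = 0.006173
ε/(3.7D) = 5.79×10^-5; √(3.17ν²L/(gD³h_f)) = 4.94×10^-5
Q = -0.965·0.006173·ln(1.073×10^-4) = 0.05445 m³/s
Check: V = 2.46 m/s, Re = 4.05×10^5, f = 0.01594, h_f = 51.0 m ≈ 50.8 m ✓

Q ≈ 0.0544 m³/s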